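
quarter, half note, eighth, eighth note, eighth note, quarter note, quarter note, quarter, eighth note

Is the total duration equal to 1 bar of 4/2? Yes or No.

One bar of 4/2 = 16 eighth notes.
Express everything in eighth notes: quarter = 2; half note = 4; eighth = 1; eighth note = 1; eighth note = 1; quarter note = 2; quarter note = 2; quarter = 2; eighth note = 1.
Total: 2 + 4 + 1 + 1 + 1 + 2 + 2 + 2 + 1 = 16.
16 equals 16, so the answer is Yes.

Yes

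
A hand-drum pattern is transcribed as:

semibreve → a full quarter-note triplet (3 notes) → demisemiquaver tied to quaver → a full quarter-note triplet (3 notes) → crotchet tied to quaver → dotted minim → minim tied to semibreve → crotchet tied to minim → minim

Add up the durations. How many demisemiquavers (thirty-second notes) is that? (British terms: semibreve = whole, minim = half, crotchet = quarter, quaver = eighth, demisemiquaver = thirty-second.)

193

Working in thirty-second notes: semibreve = 32; a full quarter-note triplet (3 notes) (three triplet quarters span one half) = 16; demisemiquaver tied to quaver (demisemiquaver + quaver) = 5; a full quarter-note triplet (3 notes) (three triplet quarters span one half) = 16; crotchet tied to quaver (crotchet + quaver) = 12; dotted minim = 24; minim tied to semibreve (minim + semibreve) = 48; crotchet tied to minim (crotchet + minim) = 24; minim = 16.
Altogether 32 + 16 + 5 + 16 + 12 + 24 + 48 + 24 + 16 = 193 thirty-second notes.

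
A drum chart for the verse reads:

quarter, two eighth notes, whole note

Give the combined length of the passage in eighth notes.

12

Convert each value to eighth notes: quarter = 2; eighth note = 1; eighth note = 1; whole note = 8.
Total: 2 + 1 + 1 + 8 = 12 eighth notes.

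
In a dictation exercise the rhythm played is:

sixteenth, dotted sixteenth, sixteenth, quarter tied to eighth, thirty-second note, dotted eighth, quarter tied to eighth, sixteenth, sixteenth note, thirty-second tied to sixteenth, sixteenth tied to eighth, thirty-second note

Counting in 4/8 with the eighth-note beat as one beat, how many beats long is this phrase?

13

One eighth-note beat = 4 thirty-second notes.
Each duration in thirty-second notes: sixteenth = 2; dotted sixteenth = 3; sixteenth = 2; quarter tied to eighth (quarter + eighth) = 12; thirty-second note = 1; dotted eighth = 6; quarter tied to eighth (quarter + eighth) = 12; sixteenth = 2; sixteenth note = 2; thirty-second tied to sixteenth (thirty-second + sixteenth) = 3; sixteenth tied to eighth (sixteenth + eighth) = 6; thirty-second note = 1.
Sum: 2 + 3 + 2 + 12 + 1 + 6 + 12 + 2 + 2 + 3 + 6 + 1 = 52.
52 ÷ 4 = 13 beats.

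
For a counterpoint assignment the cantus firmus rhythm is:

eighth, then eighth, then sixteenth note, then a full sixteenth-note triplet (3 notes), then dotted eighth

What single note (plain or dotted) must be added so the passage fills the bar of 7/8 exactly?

The bar of 7/8 = 14 sixteenth notes.
In sixteenth notes: eighth = 2; eighth = 2; sixteenth note = 1; a full sixteenth-note triplet (3 notes) (three triplet sixteenths span one eighth) = 2; dotted eighth = 3.
Total: 2 + 2 + 1 + 2 + 3 = 10.
Remaining: 14 − 10 = 4 sixteenth notes, which is a quarter note.

quarter note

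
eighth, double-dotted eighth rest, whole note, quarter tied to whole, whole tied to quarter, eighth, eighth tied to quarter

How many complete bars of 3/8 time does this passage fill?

One bar of 3/8 = 12 thirty-second notes.
Convert each value to thirty-second notes: eighth = 4; double-dotted eighth rest = 7; whole note = 32; quarter tied to whole (quarter + whole) = 40; whole tied to quarter (whole + quarter) = 40; eighth = 4; eighth tied to quarter (eighth + quarter) = 12.
Adding: 4 + 7 + 32 + 40 + 40 + 4 + 12 = 139.
139 ÷ 12 = 11 complete bars with 7 left over.

11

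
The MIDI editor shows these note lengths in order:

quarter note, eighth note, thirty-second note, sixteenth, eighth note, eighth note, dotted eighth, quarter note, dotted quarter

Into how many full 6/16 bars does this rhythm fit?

One bar of 6/16 = 12 thirty-second notes.
Express everything in thirty-second notes: quarter note = 8; eighth note = 4; thirty-second note = 1; sixteenth = 2; eighth note = 4; eighth note = 4; dotted eighth = 6; quarter note = 8; dotted quarter = 12.
Sum: 8 + 4 + 1 + 2 + 4 + 4 + 6 + 8 + 12 = 49.
49 ÷ 12 = 4 complete bars with 1 left over.

4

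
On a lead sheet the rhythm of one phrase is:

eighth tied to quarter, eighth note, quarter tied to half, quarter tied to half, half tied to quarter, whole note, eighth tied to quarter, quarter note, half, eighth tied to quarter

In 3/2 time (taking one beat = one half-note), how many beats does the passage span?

10.5

One half-note beat = 4 eighth notes.
In eighth notes: eighth tied to quarter (eighth + quarter) = 3; eighth note = 1; quarter tied to half (quarter + half) = 6; quarter tied to half (quarter + half) = 6; half tied to quarter (half + quarter) = 6; whole note = 8; eighth tied to quarter (eighth + quarter) = 3; quarter note = 2; half = 4; eighth tied to quarter (eighth + quarter) = 3.
Altogether 3 + 1 + 6 + 6 + 6 + 8 + 3 + 2 + 4 + 3 = 42.
42 ÷ 4 = 10.5 beats.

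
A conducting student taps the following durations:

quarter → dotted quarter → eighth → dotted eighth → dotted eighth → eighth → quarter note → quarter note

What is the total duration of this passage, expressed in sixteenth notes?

Working in sixteenth notes: quarter = 4; dotted quarter = 6; eighth = 2; dotted eighth = 3; dotted eighth = 3; eighth = 2; quarter note = 4; quarter note = 4.
Sum: 4 + 6 + 2 + 3 + 3 + 2 + 4 + 4 = 28 sixteenth notes.

28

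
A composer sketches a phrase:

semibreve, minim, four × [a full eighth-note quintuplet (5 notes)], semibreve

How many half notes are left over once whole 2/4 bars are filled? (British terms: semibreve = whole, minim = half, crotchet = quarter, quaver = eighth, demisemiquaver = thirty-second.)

0

One bar of 2/4 = 1 half note.
Each duration in half notes: semibreve = 2; minim = 1; a full eighth-note quintuplet (5 notes) (five quintuplet eighths span one half) = 1; a full eighth-note quintuplet (5 notes) (five quintuplet eighths span one half) = 1; a full eighth-note quintuplet (5 notes) (five quintuplet eighths span one half) = 1; a full eighth-note quintuplet (5 notes) (five quintuplet eighths span one half) = 1; semibreve = 2.
Altogether 2 + 1 + 1 + 1 + 1 + 1 + 2 = 9.
9 ÷ 1 = 9 complete bars with 0 half notes remaining.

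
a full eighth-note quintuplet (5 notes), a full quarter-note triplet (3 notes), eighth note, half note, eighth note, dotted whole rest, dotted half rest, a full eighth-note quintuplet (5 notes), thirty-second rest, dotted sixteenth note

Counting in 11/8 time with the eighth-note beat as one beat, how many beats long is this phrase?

37

One eighth-note beat = 4 thirty-second notes.
Convert each value to thirty-second notes: a full eighth-note quintuplet (5 notes) (five quintuplet eighths span one half) = 16; a full quarter-note triplet (3 notes) (three triplet quarters span one half) = 16; eighth note = 4; half note = 16; eighth note = 4; dotted whole rest = 48; dotted half rest = 24; a full eighth-note quintuplet (5 notes) (five quintuplet eighths span one half) = 16; thirty-second rest = 1; dotted sixteenth note = 3.
Adding: 16 + 16 + 4 + 16 + 4 + 48 + 24 + 16 + 1 + 3 = 148.
148 ÷ 4 = 37 beats.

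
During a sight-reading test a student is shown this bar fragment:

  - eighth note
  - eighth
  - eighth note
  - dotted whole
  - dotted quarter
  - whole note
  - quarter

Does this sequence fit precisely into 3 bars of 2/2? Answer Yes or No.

One bar of 2/2 = 8 eighth notes, so 3 bars = 24.
Each duration in eighth notes: eighth note = 1; eighth = 1; eighth note = 1; dotted whole = 12; dotted quarter = 3; whole note = 8; quarter = 2.
Altogether 1 + 1 + 1 + 12 + 3 + 8 + 2 = 28.
28 exceeds 24, so the answer is No.

No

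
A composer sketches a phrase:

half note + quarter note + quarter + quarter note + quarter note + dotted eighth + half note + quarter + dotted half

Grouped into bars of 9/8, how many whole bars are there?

One bar of 9/8 = 18 sixteenth notes.
In sixteenth notes: half note = 8; quarter note = 4; quarter = 4; quarter note = 4; quarter note = 4; dotted eighth = 3; half note = 8; quarter = 4; dotted half = 12.
Total: 8 + 4 + 4 + 4 + 4 + 3 + 8 + 4 + 12 = 51.
51 ÷ 18 = 2 complete bars with 15 left over.

2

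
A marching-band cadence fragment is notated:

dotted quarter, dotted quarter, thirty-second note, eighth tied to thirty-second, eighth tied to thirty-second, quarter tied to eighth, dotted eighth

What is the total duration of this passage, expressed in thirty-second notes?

53

Convert each value to thirty-second notes: dotted quarter = 12; dotted quarter = 12; thirty-second note = 1; eighth tied to thirty-second (eighth + thirty-second) = 5; eighth tied to thirty-second (eighth + thirty-second) = 5; quarter tied to eighth (quarter + eighth) = 12; dotted eighth = 6.
Altogether 12 + 12 + 1 + 5 + 5 + 12 + 6 = 53 thirty-second notes.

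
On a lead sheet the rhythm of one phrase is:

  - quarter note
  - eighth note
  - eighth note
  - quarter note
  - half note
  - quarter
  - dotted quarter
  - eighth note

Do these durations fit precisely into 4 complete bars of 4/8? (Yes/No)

One bar of 4/8 = 4 eighth notes, so 4 bars = 16.
Working in eighth notes: quarter note = 2; eighth note = 1; eighth note = 1; quarter note = 2; half note = 4; quarter = 2; dotted quarter = 3; eighth note = 1.
Total: 2 + 1 + 1 + 2 + 4 + 2 + 3 + 1 = 16.
16 equals 16, so the answer is Yes.

Yes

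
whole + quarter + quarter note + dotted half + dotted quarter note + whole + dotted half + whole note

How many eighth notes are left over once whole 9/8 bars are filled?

One bar of 9/8 = 9 eighth notes.
Working in eighth notes: whole = 8; quarter = 2; quarter note = 2; dotted half = 6; dotted quarter note = 3; whole = 8; dotted half = 6; whole note = 8.
Adding: 8 + 2 + 2 + 6 + 3 + 8 + 6 + 8 = 43.
43 ÷ 9 = 4 complete bars with 7 eighth notes remaining.

7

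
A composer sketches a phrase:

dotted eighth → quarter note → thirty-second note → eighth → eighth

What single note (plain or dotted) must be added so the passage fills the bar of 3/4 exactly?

The bar of 3/4 = 24 thirty-second notes.
Express everything in thirty-second notes: dotted eighth = 6; quarter note = 8; thirty-second note = 1; eighth = 4; eighth = 4.
Total: 6 + 8 + 1 + 4 + 4 = 23.
Remaining: 24 − 23 = 1 thirty-second note, which is a thirty-second note.

thirty-second note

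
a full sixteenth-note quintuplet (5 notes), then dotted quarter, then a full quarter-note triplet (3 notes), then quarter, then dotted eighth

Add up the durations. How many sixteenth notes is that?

25

Each duration in sixteenth notes: a full sixteenth-note quintuplet (5 notes) (five quintuplet sixteenths span one quarter) = 4; dotted quarter = 6; a full quarter-note triplet (3 notes) (three triplet quarters span one half) = 8; quarter = 4; dotted eighth = 3.
Total: 4 + 6 + 8 + 4 + 3 = 25 sixteenth notes.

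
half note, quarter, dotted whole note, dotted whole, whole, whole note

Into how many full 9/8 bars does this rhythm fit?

5

One bar of 9/8 = 9 eighth notes.
Convert each value to eighth notes: half note = 4; quarter = 2; dotted whole note = 12; dotted whole = 12; whole = 8; whole note = 8.
Sum: 4 + 2 + 12 + 12 + 8 + 8 = 46.
46 ÷ 9 = 5 complete bars with 1 left over.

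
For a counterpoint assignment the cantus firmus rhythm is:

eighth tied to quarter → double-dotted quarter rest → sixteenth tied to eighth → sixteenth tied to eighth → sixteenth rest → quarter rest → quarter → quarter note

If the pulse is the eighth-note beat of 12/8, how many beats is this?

16

One eighth-note beat = 2 sixteenth notes.
Each duration in sixteenth notes: eighth tied to quarter (eighth + quarter) = 6; double-dotted quarter rest = 7; sixteenth tied to eighth (sixteenth + eighth) = 3; sixteenth tied to eighth (sixteenth + eighth) = 3; sixteenth rest = 1; quarter rest = 4; quarter = 4; quarter note = 4.
Adding: 6 + 7 + 3 + 3 + 1 + 4 + 4 + 4 = 32.
32 ÷ 2 = 16 beats.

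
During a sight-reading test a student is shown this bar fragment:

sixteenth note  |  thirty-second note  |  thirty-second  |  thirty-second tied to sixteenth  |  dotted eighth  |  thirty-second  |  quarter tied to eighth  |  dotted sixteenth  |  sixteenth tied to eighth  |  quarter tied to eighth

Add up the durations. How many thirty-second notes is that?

47

Express everything in thirty-second notes: sixteenth note = 2; thirty-second note = 1; thirty-second = 1; thirty-second tied to sixteenth (thirty-second + sixteenth) = 3; dotted eighth = 6; thirty-second = 1; quarter tied to eighth (quarter + eighth) = 12; dotted sixteenth = 3; sixteenth tied to eighth (sixteenth + eighth) = 6; quarter tied to eighth (quarter + eighth) = 12.
Altogether 2 + 1 + 1 + 3 + 6 + 1 + 12 + 3 + 6 + 12 = 47 thirty-second notes.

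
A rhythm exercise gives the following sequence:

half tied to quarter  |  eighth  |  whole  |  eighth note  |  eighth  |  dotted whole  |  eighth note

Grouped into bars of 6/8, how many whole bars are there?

5

One bar of 6/8 = 6 eighth notes.
Each duration in eighth notes: half tied to quarter (half + quarter) = 6; eighth = 1; whole = 8; eighth note = 1; eighth = 1; dotted whole = 12; eighth note = 1.
Sum: 6 + 1 + 8 + 1 + 1 + 12 + 1 = 30.
30 ÷ 6 = 5 complete bars with 0 left over.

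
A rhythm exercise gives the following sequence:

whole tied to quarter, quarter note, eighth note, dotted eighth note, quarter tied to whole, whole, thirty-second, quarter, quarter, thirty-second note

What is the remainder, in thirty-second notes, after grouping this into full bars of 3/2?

4

One bar of 3/2 = 48 thirty-second notes.
Convert each value to thirty-second notes: whole tied to quarter (whole + quarter) = 40; quarter note = 8; eighth note = 4; dotted eighth note = 6; quarter tied to whole (quarter + whole) = 40; whole = 32; thirty-second = 1; quarter = 8; quarter = 8; thirty-second note = 1.
Altogether 40 + 8 + 4 + 6 + 40 + 32 + 1 + 8 + 8 + 1 = 148.
148 ÷ 48 = 3 complete bars with 4 thirty-second notes remaining.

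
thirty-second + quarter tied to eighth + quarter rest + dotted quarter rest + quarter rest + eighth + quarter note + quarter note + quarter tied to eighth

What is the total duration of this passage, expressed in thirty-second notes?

Express everything in thirty-second notes: thirty-second = 1; quarter tied to eighth (quarter + eighth) = 12; quarter rest = 8; dotted quarter rest = 12; quarter rest = 8; eighth = 4; quarter note = 8; quarter note = 8; quarter tied to eighth (quarter + eighth) = 12.
Altogether 1 + 12 + 8 + 12 + 8 + 4 + 8 + 8 + 12 = 73 thirty-second notes.

73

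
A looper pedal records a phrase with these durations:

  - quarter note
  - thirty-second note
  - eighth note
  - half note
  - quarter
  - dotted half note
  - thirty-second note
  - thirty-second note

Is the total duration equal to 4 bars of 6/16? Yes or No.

One bar of 6/16 = 12 thirty-second notes, so 4 bars = 48.
Convert each value to thirty-second notes: quarter note = 8; thirty-second note = 1; eighth note = 4; half note = 16; quarter = 8; dotted half note = 24; thirty-second note = 1; thirty-second note = 1.
Adding: 8 + 1 + 4 + 16 + 8 + 24 + 1 + 1 = 63.
63 exceeds 48, so the answer is No.

No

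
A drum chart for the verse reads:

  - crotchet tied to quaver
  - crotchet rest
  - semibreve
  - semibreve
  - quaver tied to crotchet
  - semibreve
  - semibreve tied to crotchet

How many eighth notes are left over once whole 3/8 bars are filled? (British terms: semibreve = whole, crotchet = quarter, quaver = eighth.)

0

One bar of 3/8 = 3 eighth notes.
In eighth notes: crotchet tied to quaver (crotchet + quaver) = 3; crotchet rest = 2; semibreve = 8; semibreve = 8; quaver tied to crotchet (quaver + crotchet) = 3; semibreve = 8; semibreve tied to crotchet (semibreve + crotchet) = 10.
Altogether 3 + 2 + 8 + 8 + 3 + 8 + 10 = 42.
42 ÷ 3 = 14 complete bars with 0 eighth notes remaining.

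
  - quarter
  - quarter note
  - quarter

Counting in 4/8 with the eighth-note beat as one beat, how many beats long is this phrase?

One eighth-note beat = 2 sixteenth notes.
In sixteenth notes: quarter = 4; quarter note = 4; quarter = 4.
Total: 4 + 4 + 4 = 12.
12 ÷ 2 = 6 beats.

6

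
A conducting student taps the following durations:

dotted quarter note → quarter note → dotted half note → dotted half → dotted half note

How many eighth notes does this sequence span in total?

23

Each duration in eighth notes: dotted quarter note = 3; quarter note = 2; dotted half note = 6; dotted half = 6; dotted half note = 6.
Total: 3 + 2 + 6 + 6 + 6 = 23 eighth notes.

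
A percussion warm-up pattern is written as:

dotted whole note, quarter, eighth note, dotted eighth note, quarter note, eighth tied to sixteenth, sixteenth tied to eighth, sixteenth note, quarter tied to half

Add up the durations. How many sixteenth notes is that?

In sixteenth notes: dotted whole note = 24; quarter = 4; eighth note = 2; dotted eighth note = 3; quarter note = 4; eighth tied to sixteenth (eighth + sixteenth) = 3; sixteenth tied to eighth (sixteenth + eighth) = 3; sixteenth note = 1; quarter tied to half (quarter + half) = 12.
Total: 24 + 4 + 2 + 3 + 4 + 3 + 3 + 1 + 12 = 56 sixteenth notes.

56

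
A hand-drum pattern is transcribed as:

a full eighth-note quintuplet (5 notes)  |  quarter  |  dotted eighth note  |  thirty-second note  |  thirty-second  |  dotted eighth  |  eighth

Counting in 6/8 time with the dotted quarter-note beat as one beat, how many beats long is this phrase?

One dotted quarter-note beat = 12 thirty-second notes.
Working in thirty-second notes: a full eighth-note quintuplet (5 notes) (five quintuplet eighths span one half) = 16; quarter = 8; dotted eighth note = 6; thirty-second note = 1; thirty-second = 1; dotted eighth = 6; eighth = 4.
Altogether 16 + 8 + 6 + 1 + 1 + 6 + 4 = 42.
42 ÷ 12 = 3.5 beats.

3.5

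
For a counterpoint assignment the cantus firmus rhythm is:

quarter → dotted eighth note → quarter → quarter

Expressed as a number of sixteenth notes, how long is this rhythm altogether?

15

Each duration in sixteenth notes: quarter = 4; dotted eighth note = 3; quarter = 4; quarter = 4.
Adding: 4 + 3 + 4 + 4 = 15 sixteenth notes.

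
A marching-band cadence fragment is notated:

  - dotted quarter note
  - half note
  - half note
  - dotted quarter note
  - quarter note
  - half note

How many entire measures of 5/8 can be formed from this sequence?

4

One bar of 5/8 = 5 eighth notes.
In eighth notes: dotted quarter note = 3; half note = 4; half note = 4; dotted quarter note = 3; quarter note = 2; half note = 4.
Altogether 3 + 4 + 4 + 3 + 2 + 4 = 20.
20 ÷ 5 = 4 complete bars with 0 left over.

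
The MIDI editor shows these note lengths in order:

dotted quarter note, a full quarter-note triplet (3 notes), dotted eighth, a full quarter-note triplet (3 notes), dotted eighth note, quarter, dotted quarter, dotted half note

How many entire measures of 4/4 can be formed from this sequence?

3

One bar of 4/4 = 16 sixteenth notes.
Convert each value to sixteenth notes: dotted quarter note = 6; a full quarter-note triplet (3 notes) (three triplet quarters span one half) = 8; dotted eighth = 3; a full quarter-note triplet (3 notes) (three triplet quarters span one half) = 8; dotted eighth note = 3; quarter = 4; dotted quarter = 6; dotted half note = 12.
Altogether 6 + 8 + 3 + 8 + 3 + 4 + 6 + 12 = 50.
50 ÷ 16 = 3 complete bars with 2 left over.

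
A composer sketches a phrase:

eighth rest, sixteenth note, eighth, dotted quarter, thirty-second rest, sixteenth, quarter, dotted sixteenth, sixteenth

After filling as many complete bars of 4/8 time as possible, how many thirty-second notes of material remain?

One bar of 4/8 = 16 thirty-second notes.
Express everything in thirty-second notes: eighth rest = 4; sixteenth note = 2; eighth = 4; dotted quarter = 12; thirty-second rest = 1; sixteenth = 2; quarter = 8; dotted sixteenth = 3; sixteenth = 2.
Adding: 4 + 2 + 4 + 12 + 1 + 2 + 8 + 3 + 2 = 38.
38 ÷ 16 = 2 complete bars with 6 thirty-second notes remaining.

6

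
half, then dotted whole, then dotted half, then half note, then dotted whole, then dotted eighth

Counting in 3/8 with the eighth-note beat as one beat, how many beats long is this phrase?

39.5

One eighth-note beat = 2 sixteenth notes.
Working in sixteenth notes: half = 8; dotted whole = 24; dotted half = 12; half note = 8; dotted whole = 24; dotted eighth = 3.
Total: 8 + 24 + 12 + 8 + 24 + 3 = 79.
79 ÷ 2 = 39.5 beats.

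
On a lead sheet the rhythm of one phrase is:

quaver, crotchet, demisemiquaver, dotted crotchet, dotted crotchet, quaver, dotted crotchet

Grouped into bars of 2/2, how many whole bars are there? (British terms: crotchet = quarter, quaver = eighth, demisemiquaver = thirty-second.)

One bar of 2/2 = 32 thirty-second notes.
Working in thirty-second notes: quaver = 4; crotchet = 8; demisemiquaver = 1; dotted crotchet = 12; dotted crotchet = 12; quaver = 4; dotted crotchet = 12.
Adding: 4 + 8 + 1 + 12 + 12 + 4 + 12 = 53.
53 ÷ 32 = 1 complete bar with 21 left over.

1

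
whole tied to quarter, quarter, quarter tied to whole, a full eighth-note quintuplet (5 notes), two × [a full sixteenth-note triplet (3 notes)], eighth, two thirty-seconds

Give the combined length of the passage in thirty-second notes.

118

Each duration in thirty-second notes: whole tied to quarter (whole + quarter) = 40; quarter = 8; quarter tied to whole (quarter + whole) = 40; a full eighth-note quintuplet (5 notes) (five quintuplet eighths span one half) = 16; a full sixteenth-note triplet (3 notes) (three triplet sixteenths span one eighth) = 4; a full sixteenth-note triplet (3 notes) (three triplet sixteenths span one eighth) = 4; eighth = 4; thirty-second = 1; thirty-second = 1.
Total: 40 + 8 + 40 + 16 + 4 + 4 + 4 + 1 + 1 = 118 thirty-second notes.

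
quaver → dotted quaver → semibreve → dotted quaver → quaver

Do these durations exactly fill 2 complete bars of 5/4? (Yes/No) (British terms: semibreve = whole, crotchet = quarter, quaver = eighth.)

One bar of 5/4 = 20 sixteenth notes, so 2 bars = 40.
Convert each value to sixteenth notes: quaver = 2; dotted quaver = 3; semibreve = 16; dotted quaver = 3; quaver = 2.
Sum: 2 + 3 + 16 + 3 + 2 = 26.
26 falls short of 40, so the answer is No.

No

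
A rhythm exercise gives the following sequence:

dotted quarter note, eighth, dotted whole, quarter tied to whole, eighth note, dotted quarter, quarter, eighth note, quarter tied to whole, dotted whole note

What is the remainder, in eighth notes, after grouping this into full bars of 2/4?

One bar of 2/4 = 4 eighth notes.
Each duration in eighth notes: dotted quarter note = 3; eighth = 1; dotted whole = 12; quarter tied to whole (quarter + whole) = 10; eighth note = 1; dotted quarter = 3; quarter = 2; eighth note = 1; quarter tied to whole (quarter + whole) = 10; dotted whole note = 12.
Altogether 3 + 1 + 12 + 10 + 1 + 3 + 2 + 1 + 10 + 12 = 55.
55 ÷ 4 = 13 complete bars with 3 eighth notes remaining.

3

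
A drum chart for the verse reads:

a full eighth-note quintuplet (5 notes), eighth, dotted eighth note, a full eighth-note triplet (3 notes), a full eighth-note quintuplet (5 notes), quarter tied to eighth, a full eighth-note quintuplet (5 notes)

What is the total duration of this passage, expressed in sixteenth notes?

39

Convert each value to sixteenth notes: a full eighth-note quintuplet (5 notes) (five quintuplet eighths span one half) = 8; eighth = 2; dotted eighth note = 3; a full eighth-note triplet (3 notes) (three triplet eighths span one quarter) = 4; a full eighth-note quintuplet (5 notes) (five quintuplet eighths span one half) = 8; quarter tied to eighth (quarter + eighth) = 6; a full eighth-note quintuplet (5 notes) (five quintuplet eighths span one half) = 8.
Total: 8 + 2 + 3 + 4 + 8 + 6 + 8 = 39 sixteenth notes.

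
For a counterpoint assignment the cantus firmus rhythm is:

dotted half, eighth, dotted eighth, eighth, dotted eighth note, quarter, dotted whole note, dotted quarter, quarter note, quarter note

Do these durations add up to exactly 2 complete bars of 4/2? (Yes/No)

Yes

One bar of 4/2 = 32 sixteenth notes, so 2 bars = 64.
Working in sixteenth notes: dotted half = 12; eighth = 2; dotted eighth = 3; eighth = 2; dotted eighth note = 3; quarter = 4; dotted whole note = 24; dotted quarter = 6; quarter note = 4; quarter note = 4.
Adding: 12 + 2 + 3 + 2 + 3 + 4 + 24 + 6 + 4 + 4 = 64.
64 equals 64, so the answer is Yes.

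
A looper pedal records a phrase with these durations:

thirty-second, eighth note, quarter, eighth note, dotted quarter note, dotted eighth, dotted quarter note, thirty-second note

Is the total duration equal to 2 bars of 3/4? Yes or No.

One bar of 3/4 = 24 thirty-second notes, so 2 bars = 48.
Each duration in thirty-second notes: thirty-second = 1; eighth note = 4; quarter = 8; eighth note = 4; dotted quarter note = 12; dotted eighth = 6; dotted quarter note = 12; thirty-second note = 1.
Total: 1 + 4 + 8 + 4 + 12 + 6 + 12 + 1 = 48.
48 equals 48, so the answer is Yes.

Yes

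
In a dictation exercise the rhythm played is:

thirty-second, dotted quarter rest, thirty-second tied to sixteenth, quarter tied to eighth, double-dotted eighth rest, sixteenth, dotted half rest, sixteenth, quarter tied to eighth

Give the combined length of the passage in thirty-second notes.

Convert each value to thirty-second notes: thirty-second = 1; dotted quarter rest = 12; thirty-second tied to sixteenth (thirty-second + sixteenth) = 3; quarter tied to eighth (quarter + eighth) = 12; double-dotted eighth rest = 7; sixteenth = 2; dotted half rest = 24; sixteenth = 2; quarter tied to eighth (quarter + eighth) = 12.
Altogether 1 + 12 + 3 + 12 + 7 + 2 + 24 + 2 + 12 = 75 thirty-second notes.

75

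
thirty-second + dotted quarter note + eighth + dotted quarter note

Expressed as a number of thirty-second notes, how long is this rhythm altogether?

29

Working in thirty-second notes: thirty-second = 1; dotted quarter note = 12; eighth = 4; dotted quarter note = 12.
Altogether 1 + 12 + 4 + 12 = 29 thirty-second notes.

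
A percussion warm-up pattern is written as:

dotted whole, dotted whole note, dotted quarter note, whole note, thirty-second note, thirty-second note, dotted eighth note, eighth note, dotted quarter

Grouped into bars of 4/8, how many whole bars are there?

One bar of 4/8 = 16 thirty-second notes.
Working in thirty-second notes: dotted whole = 48; dotted whole note = 48; dotted quarter note = 12; whole note = 32; thirty-second note = 1; thirty-second note = 1; dotted eighth note = 6; eighth note = 4; dotted quarter = 12.
Total: 48 + 48 + 12 + 32 + 1 + 1 + 6 + 4 + 12 = 164.
164 ÷ 16 = 10 complete bars with 4 left over.

10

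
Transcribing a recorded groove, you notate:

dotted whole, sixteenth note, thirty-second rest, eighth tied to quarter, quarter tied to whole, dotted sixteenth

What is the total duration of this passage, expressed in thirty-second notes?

Each duration in thirty-second notes: dotted whole = 48; sixteenth note = 2; thirty-second rest = 1; eighth tied to quarter (eighth + quarter) = 12; quarter tied to whole (quarter + whole) = 40; dotted sixteenth = 3.
Adding: 48 + 2 + 1 + 12 + 40 + 3 = 106 thirty-second notes.

106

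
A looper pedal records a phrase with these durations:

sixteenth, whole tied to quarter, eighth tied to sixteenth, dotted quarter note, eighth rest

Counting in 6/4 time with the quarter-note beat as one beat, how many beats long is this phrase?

One quarter-note beat = 4 sixteenth notes.
Convert each value to sixteenth notes: sixteenth = 1; whole tied to quarter (whole + quarter) = 20; eighth tied to sixteenth (eighth + sixteenth) = 3; dotted quarter note = 6; eighth rest = 2.
Adding: 1 + 20 + 3 + 6 + 2 = 32.
32 ÷ 4 = 8 beats.

8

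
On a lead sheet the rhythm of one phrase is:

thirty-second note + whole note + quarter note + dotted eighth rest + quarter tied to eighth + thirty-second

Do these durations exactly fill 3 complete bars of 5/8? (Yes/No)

Yes

One bar of 5/8 = 20 thirty-second notes, so 3 bars = 60.
Working in thirty-second notes: thirty-second note = 1; whole note = 32; quarter note = 8; dotted eighth rest = 6; quarter tied to eighth (quarter + eighth) = 12; thirty-second = 1.
Altogether 1 + 32 + 8 + 6 + 12 + 1 = 60.
60 equals 60, so the answer is Yes.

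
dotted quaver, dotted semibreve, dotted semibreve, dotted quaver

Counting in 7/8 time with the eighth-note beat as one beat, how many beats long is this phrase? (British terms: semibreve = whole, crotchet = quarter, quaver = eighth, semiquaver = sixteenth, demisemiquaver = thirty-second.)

27

One eighth-note beat = 2 sixteenth notes.
In sixteenth notes: dotted quaver = 3; dotted semibreve = 24; dotted semibreve = 24; dotted quaver = 3.
Sum: 3 + 24 + 24 + 3 = 54.
54 ÷ 2 = 27 beats.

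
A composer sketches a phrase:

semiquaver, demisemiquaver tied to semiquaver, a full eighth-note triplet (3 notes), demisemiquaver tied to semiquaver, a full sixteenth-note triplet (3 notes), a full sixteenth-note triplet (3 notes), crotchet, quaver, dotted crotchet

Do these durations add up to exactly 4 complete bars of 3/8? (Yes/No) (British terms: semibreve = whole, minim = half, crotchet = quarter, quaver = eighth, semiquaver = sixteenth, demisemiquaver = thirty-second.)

Yes

One bar of 3/8 = 12 thirty-second notes, so 4 bars = 48.
Each duration in thirty-second notes: semiquaver = 2; demisemiquaver tied to semiquaver (demisemiquaver + semiquaver) = 3; a full eighth-note triplet (3 notes) (three triplet eighths span one quarter) = 8; demisemiquaver tied to semiquaver (demisemiquaver + semiquaver) = 3; a full sixteenth-note triplet (3 notes) (three triplet sixteenths span one eighth) = 4; a full sixteenth-note triplet (3 notes) (three triplet sixteenths span one eighth) = 4; crotchet = 8; quaver = 4; dotted crotchet = 12.
Altogether 2 + 3 + 8 + 3 + 4 + 4 + 8 + 4 + 12 = 48.
48 equals 48, so the answer is Yes.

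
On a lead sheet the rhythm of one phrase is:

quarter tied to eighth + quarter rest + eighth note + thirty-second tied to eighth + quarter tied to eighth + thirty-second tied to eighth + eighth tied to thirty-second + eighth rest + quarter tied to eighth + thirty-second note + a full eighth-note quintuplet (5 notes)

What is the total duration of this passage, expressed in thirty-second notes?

In thirty-second notes: quarter tied to eighth (quarter + eighth) = 12; quarter rest = 8; eighth note = 4; thirty-second tied to eighth (thirty-second + eighth) = 5; quarter tied to eighth (quarter + eighth) = 12; thirty-second tied to eighth (thirty-second + eighth) = 5; eighth tied to thirty-second (eighth + thirty-second) = 5; eighth rest = 4; quarter tied to eighth (quarter + eighth) = 12; thirty-second note = 1; a full eighth-note quintuplet (5 notes) (five quintuplet eighths span one half) = 16.
Total: 12 + 8 + 4 + 5 + 12 + 5 + 5 + 4 + 12 + 1 + 16 = 84 thirty-second notes.

84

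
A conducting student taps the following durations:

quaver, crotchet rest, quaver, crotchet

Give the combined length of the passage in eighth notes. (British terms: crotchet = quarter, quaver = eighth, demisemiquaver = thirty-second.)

Express everything in eighth notes: quaver = 1; crotchet rest = 2; quaver = 1; crotchet = 2.
Sum: 1 + 2 + 1 + 2 = 6 eighth notes.

6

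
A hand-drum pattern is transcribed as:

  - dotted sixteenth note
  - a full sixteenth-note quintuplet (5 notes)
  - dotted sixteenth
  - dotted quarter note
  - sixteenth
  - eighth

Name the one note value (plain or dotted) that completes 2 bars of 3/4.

half note

2 bars of 3/4 = 48 thirty-second notes.
Convert each value to thirty-second notes: dotted sixteenth note = 3; a full sixteenth-note quintuplet (5 notes) (five quintuplet sixteenths span one quarter) = 8; dotted sixteenth = 3; dotted quarter note = 12; sixteenth = 2; eighth = 4.
Sum: 3 + 8 + 3 + 12 + 2 + 4 = 32.
Remaining: 48 − 32 = 16 thirty-second notes, which is a half note.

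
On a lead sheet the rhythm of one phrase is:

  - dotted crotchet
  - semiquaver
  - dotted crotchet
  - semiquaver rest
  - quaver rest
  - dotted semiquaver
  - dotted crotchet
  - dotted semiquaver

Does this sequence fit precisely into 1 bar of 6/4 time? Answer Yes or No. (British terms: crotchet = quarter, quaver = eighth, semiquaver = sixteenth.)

One bar of 6/4 = 48 thirty-second notes.
Working in thirty-second notes: dotted crotchet = 12; semiquaver = 2; dotted crotchet = 12; semiquaver rest = 2; quaver rest = 4; dotted semiquaver = 3; dotted crotchet = 12; dotted semiquaver = 3.
Total: 12 + 2 + 12 + 2 + 4 + 3 + 12 + 3 = 50.
50 exceeds 48, so the answer is No.

No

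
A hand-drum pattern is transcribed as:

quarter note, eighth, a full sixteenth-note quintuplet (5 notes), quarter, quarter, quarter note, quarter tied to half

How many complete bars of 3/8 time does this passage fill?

5

One bar of 3/8 = 3 eighth notes.
Each duration in eighth notes: quarter note = 2; eighth = 1; a full sixteenth-note quintuplet (5 notes) (five quintuplet sixteenths span one quarter) = 2; quarter = 2; quarter = 2; quarter note = 2; quarter tied to half (quarter + half) = 6.
Sum: 2 + 1 + 2 + 2 + 2 + 2 + 6 = 17.
17 ÷ 3 = 5 complete bars with 2 left over.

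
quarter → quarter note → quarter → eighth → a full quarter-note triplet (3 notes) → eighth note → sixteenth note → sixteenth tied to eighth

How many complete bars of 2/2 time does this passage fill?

1

One bar of 2/2 = 16 sixteenth notes.
In sixteenth notes: quarter = 4; quarter note = 4; quarter = 4; eighth = 2; a full quarter-note triplet (3 notes) (three triplet quarters span one half) = 8; eighth note = 2; sixteenth note = 1; sixteenth tied to eighth (sixteenth + eighth) = 3.
Sum: 4 + 4 + 4 + 2 + 8 + 2 + 1 + 3 = 28.
28 ÷ 16 = 1 complete bar with 12 left over.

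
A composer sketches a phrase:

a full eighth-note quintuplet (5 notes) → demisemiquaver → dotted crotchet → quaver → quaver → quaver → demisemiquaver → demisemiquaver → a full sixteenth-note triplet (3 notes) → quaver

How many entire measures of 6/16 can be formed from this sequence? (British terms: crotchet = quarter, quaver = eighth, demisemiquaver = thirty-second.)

4

One bar of 6/16 = 12 thirty-second notes.
Express everything in thirty-second notes: a full eighth-note quintuplet (5 notes) (five quintuplet eighths span one half) = 16; demisemiquaver = 1; dotted crotchet = 12; quaver = 4; quaver = 4; quaver = 4; demisemiquaver = 1; demisemiquaver = 1; a full sixteenth-note triplet (3 notes) (three triplet sixteenths span one eighth) = 4; quaver = 4.
Total: 16 + 1 + 12 + 4 + 4 + 4 + 1 + 1 + 4 + 4 = 51.
51 ÷ 12 = 4 complete bars with 3 left over.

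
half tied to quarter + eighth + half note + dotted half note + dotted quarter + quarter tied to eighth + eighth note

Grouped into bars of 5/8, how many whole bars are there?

4

One bar of 5/8 = 5 eighth notes.
In eighth notes: half tied to quarter (half + quarter) = 6; eighth = 1; half note = 4; dotted half note = 6; dotted quarter = 3; quarter tied to eighth (quarter + eighth) = 3; eighth note = 1.
Adding: 6 + 1 + 4 + 6 + 3 + 3 + 1 = 24.
24 ÷ 5 = 4 complete bars with 4 left over.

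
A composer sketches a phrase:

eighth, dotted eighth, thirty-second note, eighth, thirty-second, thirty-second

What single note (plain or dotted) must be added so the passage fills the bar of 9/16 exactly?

The bar of 9/16 = 18 thirty-second notes.
Each duration in thirty-second notes: eighth = 4; dotted eighth = 6; thirty-second note = 1; eighth = 4; thirty-second = 1; thirty-second = 1.
Total: 4 + 6 + 1 + 4 + 1 + 1 = 17.
Remaining: 18 − 17 = 1 thirty-second note, which is a thirty-second note.

thirty-second note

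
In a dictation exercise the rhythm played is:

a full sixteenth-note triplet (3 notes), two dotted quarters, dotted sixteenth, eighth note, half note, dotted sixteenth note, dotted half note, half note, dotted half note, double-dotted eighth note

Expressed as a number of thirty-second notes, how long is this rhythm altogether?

125

Working in thirty-second notes: a full sixteenth-note triplet (3 notes) (three triplet sixteenths span one eighth) = 4; dotted quarter = 12; dotted quarter = 12; dotted sixteenth = 3; eighth note = 4; half note = 16; dotted sixteenth note = 3; dotted half note = 24; half note = 16; dotted half note = 24; double-dotted eighth note = 7.
Adding: 4 + 12 + 12 + 3 + 4 + 16 + 3 + 24 + 16 + 24 + 7 = 125 thirty-second notes.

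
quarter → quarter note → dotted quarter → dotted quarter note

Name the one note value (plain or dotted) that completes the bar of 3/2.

quarter note

The bar of 3/2 = 12 eighth notes.
Each duration in eighth notes: quarter = 2; quarter note = 2; dotted quarter = 3; dotted quarter note = 3.
Total: 2 + 2 + 3 + 3 = 10.
Remaining: 12 − 10 = 2 eighth notes, which is a quarter note.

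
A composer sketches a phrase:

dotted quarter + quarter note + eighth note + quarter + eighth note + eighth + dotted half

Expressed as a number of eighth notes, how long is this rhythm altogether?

16

Each duration in eighth notes: dotted quarter = 3; quarter note = 2; eighth note = 1; quarter = 2; eighth note = 1; eighth = 1; dotted half = 6.
Adding: 3 + 2 + 1 + 2 + 1 + 1 + 6 = 16 eighth notes.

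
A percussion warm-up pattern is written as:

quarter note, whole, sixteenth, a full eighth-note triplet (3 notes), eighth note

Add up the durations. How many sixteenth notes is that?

Express everything in sixteenth notes: quarter note = 4; whole = 16; sixteenth = 1; a full eighth-note triplet (3 notes) (three triplet eighths span one quarter) = 4; eighth note = 2.
Altogether 4 + 16 + 1 + 4 + 2 = 27 sixteenth notes.

27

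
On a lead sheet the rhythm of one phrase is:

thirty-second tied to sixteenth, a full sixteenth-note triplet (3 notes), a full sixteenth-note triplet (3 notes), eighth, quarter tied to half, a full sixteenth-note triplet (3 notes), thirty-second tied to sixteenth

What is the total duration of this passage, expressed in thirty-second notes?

Express everything in thirty-second notes: thirty-second tied to sixteenth (thirty-second + sixteenth) = 3; a full sixteenth-note triplet (3 notes) (three triplet sixteenths span one eighth) = 4; a full sixteenth-note triplet (3 notes) (three triplet sixteenths span one eighth) = 4; eighth = 4; quarter tied to half (quarter + half) = 24; a full sixteenth-note triplet (3 notes) (three triplet sixteenths span one eighth) = 4; thirty-second tied to sixteenth (thirty-second + sixteenth) = 3.
Adding: 3 + 4 + 4 + 4 + 24 + 4 + 3 = 46 thirty-second notes.

46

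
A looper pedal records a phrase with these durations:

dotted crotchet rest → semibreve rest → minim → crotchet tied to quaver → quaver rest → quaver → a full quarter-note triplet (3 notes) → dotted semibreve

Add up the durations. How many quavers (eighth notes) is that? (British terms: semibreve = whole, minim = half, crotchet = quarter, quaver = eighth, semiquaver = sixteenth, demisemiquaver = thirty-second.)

Convert each value to eighth notes: dotted crotchet rest = 3; semibreve rest = 8; minim = 4; crotchet tied to quaver (crotchet + quaver) = 3; quaver rest = 1; quaver = 1; a full quarter-note triplet (3 notes) (three triplet quarters span one half) = 4; dotted semibreve = 12.
Sum: 3 + 8 + 4 + 3 + 1 + 1 + 4 + 12 = 36 eighth notes.

36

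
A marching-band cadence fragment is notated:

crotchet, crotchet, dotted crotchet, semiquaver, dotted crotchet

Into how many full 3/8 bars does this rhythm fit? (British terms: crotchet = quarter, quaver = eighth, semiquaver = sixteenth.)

3

One bar of 3/8 = 6 sixteenth notes.
Express everything in sixteenth notes: crotchet = 4; crotchet = 4; dotted crotchet = 6; semiquaver = 1; dotted crotchet = 6.
Adding: 4 + 4 + 6 + 1 + 6 = 21.
21 ÷ 6 = 3 complete bars with 3 left over.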